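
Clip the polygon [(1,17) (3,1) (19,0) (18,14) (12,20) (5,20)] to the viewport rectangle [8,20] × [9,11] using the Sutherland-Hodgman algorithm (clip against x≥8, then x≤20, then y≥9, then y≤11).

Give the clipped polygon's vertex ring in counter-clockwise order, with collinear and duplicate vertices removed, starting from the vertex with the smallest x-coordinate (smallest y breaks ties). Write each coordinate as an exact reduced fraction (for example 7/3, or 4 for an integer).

1. After x ≥ 8: [(8,11/16) (19,0) (18,14) (12,20) (8,20)]
2. After x ≤ 20: [(8,11/16) (19,0) (18,14) (12,20) (8,20)]
3. After y ≥ 9: [(8,9) (257/14,9) (18,14) (12,20) (8,20)]
4. After y ≤ 11: [(8,11) (8,9) (257/14,9) (255/14,11)]
5. Canonical ring: [(8,9) (257/14,9) (255/14,11) (8,11)]

Clipped polygon: [(8,9) (257/14,9) (255/14,11) (8,11)]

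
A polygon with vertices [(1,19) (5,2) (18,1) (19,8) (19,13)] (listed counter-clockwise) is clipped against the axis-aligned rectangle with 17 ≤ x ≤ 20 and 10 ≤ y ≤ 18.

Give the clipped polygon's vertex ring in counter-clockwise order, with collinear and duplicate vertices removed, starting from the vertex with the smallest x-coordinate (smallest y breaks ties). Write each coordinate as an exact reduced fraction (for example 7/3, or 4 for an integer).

Clipped polygon: [(17,10) (19,10) (19,13) (17,41/3)]

1. After x ≥ 17: [(17,41/3) (17,14/13) (18,1) (19,8) (19,13)]
2. After x ≤ 20: [(17,41/3) (17,14/13) (18,1) (19,8) (19,13)]
3. After y ≥ 10: [(17,41/3) (17,10) (19,10) (19,13)]
4. After y ≤ 18: [(17,41/3) (17,10) (19,10) (19,13)]
5. Canonical ring: [(17,10) (19,10) (19,13) (17,41/3)]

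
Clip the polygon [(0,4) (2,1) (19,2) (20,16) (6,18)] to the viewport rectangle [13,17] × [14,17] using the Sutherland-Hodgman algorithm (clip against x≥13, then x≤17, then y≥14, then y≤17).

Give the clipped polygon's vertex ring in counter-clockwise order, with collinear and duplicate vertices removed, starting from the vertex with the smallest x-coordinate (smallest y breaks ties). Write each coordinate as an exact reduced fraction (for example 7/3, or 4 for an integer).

1. After x ≥ 13: [(13,28/17) (19,2) (20,16) (13,17)]
2. After x ≤ 17: [(13,28/17) (17,32/17) (17,115/7) (13,17)]
3. After y ≥ 14: [(13,14) (17,14) (17,115/7) (13,17)]
4. After y ≤ 17: [(13,14) (17,14) (17,115/7) (13,17)]
5. Canonical ring: [(13,14) (17,14) (17,115/7) (13,17)]

Clipped polygon: [(13,14) (17,14) (17,115/7) (13,17)]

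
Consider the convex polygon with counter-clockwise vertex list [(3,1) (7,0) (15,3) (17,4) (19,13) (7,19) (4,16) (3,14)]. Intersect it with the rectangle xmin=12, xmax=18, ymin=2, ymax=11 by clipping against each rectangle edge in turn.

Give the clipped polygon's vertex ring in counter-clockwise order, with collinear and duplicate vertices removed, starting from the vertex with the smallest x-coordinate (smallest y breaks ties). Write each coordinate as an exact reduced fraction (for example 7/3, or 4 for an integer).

1. After x ≥ 12: [(12,15/8) (15,3) (17,4) (19,13) (12,33/2)]
2. After x ≤ 18: [(12,15/8) (15,3) (17,4) (18,17/2) (18,27/2) (12,33/2)]
3. After y ≥ 2: [(12,2) (37/3,2) (15,3) (17,4) (18,17/2) (18,27/2) (12,33/2)]
4. After y ≤ 11: [(12,11) (12,2) (37/3,2) (15,3) (17,4) (18,17/2) (18,11)]
5. Canonical ring: [(12,2) (37/3,2) (15,3) (17,4) (18,17/2) (18,11) (12,11)]

Clipped polygon: [(12,2) (37/3,2) (15,3) (17,4) (18,17/2) (18,11) (12,11)]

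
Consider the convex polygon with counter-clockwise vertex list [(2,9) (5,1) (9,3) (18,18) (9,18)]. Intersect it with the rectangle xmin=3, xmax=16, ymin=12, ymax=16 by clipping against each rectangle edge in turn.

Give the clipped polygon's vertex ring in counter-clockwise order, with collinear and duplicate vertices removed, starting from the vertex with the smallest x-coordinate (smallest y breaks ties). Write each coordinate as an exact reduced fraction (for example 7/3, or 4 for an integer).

1. After x ≥ 3: [(3,72/7) (3,19/3) (5,1) (9,3) (18,18) (9,18)]
2. After x ≤ 16: [(3,72/7) (3,19/3) (5,1) (9,3) (16,44/3) (16,18) (9,18)]
3. After y ≥ 12: [(13/3,12) (72/5,12) (16,44/3) (16,18) (9,18)]
4. After y ≤ 16: [(67/9,16) (13/3,12) (72/5,12) (16,44/3) (16,16)]
5. Canonical ring: [(13/3,12) (72/5,12) (16,44/3) (16,16) (67/9,16)]

Clipped polygon: [(13/3,12) (72/5,12) (16,44/3) (16,16) (67/9,16)]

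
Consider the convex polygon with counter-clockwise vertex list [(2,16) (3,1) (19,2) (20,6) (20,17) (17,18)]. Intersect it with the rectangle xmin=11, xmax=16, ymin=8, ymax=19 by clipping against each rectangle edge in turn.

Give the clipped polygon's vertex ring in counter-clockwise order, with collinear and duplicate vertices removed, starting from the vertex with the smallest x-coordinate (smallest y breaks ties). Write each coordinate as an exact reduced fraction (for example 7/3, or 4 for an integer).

1. After x ≥ 11: [(11,86/5) (11,3/2) (19,2) (20,6) (20,17) (17,18)]
2. After x ≤ 16: [(16,268/15) (11,86/5) (11,3/2) (16,29/16)]
3. After y ≥ 8: [(16,8) (16,268/15) (11,86/5) (11,8)]
4. After y ≤ 19: [(16,8) (16,268/15) (11,86/5) (11,8)]
5. Canonical ring: [(11,8) (16,8) (16,268/15) (11,86/5)]

Clipped polygon: [(11,8) (16,8) (16,268/15) (11,86/5)]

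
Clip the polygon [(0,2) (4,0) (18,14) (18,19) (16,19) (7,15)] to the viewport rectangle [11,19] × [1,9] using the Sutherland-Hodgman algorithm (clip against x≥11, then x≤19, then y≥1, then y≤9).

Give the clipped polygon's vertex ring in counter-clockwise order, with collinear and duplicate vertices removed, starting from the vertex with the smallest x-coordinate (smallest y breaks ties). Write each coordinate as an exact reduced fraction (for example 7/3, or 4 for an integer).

Clipped polygon: [(11,7) (13,9) (11,9)]

1. After x ≥ 11: [(11,7) (18,14) (18,19) (16,19) (11,151/9)]
2. After x ≤ 19: [(11,7) (18,14) (18,19) (16,19) (11,151/9)]
3. After y ≥ 1: [(11,7) (18,14) (18,19) (16,19) (11,151/9)]
4. After y ≤ 9: [(11,9) (11,7) (13,9)]
5. Canonical ring: [(11,7) (13,9) (11,9)]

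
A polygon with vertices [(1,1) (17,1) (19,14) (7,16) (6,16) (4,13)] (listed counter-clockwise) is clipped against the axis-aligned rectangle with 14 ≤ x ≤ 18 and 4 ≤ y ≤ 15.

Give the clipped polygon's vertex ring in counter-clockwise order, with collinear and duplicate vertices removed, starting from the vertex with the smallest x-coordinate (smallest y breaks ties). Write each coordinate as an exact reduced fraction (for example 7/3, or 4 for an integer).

Clipped polygon: [(14,4) (227/13,4) (18,15/2) (18,85/6) (14,89/6)]

1. After x ≥ 14: [(14,1) (17,1) (19,14) (14,89/6)]
2. After x ≤ 18: [(14,1) (17,1) (18,15/2) (18,85/6) (14,89/6)]
3. After y ≥ 4: [(14,4) (227/13,4) (18,15/2) (18,85/6) (14,89/6)]
4. After y ≤ 15: [(14,4) (227/13,4) (18,15/2) (18,85/6) (14,89/6)]
5. Canonical ring: [(14,4) (227/13,4) (18,15/2) (18,85/6) (14,89/6)]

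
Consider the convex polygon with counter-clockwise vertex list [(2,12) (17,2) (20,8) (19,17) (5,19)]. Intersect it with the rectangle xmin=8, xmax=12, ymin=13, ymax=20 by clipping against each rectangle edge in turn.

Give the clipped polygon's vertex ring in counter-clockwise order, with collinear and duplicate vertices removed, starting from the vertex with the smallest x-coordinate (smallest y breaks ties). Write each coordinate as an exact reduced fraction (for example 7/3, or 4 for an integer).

1. After x ≥ 8: [(8,8) (17,2) (20,8) (19,17) (8,130/7)]
2. After x ≤ 12: [(8,8) (12,16/3) (12,18) (8,130/7)]
3. After y ≥ 13: [(8,13) (12,13) (12,18) (8,130/7)]
4. After y ≤ 20: [(8,13) (12,13) (12,18) (8,130/7)]
5. Canonical ring: [(8,13) (12,13) (12,18) (8,130/7)]

Clipped polygon: [(8,13) (12,13) (12,18) (8,130/7)]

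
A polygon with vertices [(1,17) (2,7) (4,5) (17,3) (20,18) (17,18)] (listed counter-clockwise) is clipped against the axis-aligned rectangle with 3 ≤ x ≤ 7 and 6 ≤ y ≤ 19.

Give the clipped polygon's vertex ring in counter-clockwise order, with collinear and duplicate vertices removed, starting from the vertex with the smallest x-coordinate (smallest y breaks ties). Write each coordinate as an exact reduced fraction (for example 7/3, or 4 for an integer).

Clipped polygon: [(3,6) (7,6) (7,139/8) (3,137/8)]

1. After x ≥ 3: [(3,137/8) (3,6) (4,5) (17,3) (20,18) (17,18)]
2. After x ≤ 7: [(7,139/8) (3,137/8) (3,6) (4,5) (7,59/13)]
3. After y ≥ 6: [(7,6) (7,139/8) (3,137/8) (3,6) (3,6)]
4. After y ≤ 19: [(7,6) (7,139/8) (3,137/8) (3,6) (3,6)]
5. Canonical ring: [(3,6) (7,6) (7,139/8) (3,137/8)]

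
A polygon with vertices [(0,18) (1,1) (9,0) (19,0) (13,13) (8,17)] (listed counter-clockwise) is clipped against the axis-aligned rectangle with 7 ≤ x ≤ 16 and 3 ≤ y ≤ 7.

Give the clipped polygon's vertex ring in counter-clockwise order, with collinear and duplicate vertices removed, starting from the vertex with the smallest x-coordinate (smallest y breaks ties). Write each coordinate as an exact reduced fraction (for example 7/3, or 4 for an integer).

Clipped polygon: [(7,3) (16,3) (16,13/2) (205/13,7) (7,7)]

1. After x ≥ 7: [(7,137/8) (7,1/4) (9,0) (19,0) (13,13) (8,17)]
2. After x ≤ 16: [(7,137/8) (7,1/4) (9,0) (16,0) (16,13/2) (13,13) (8,17)]
3. After y ≥ 3: [(7,137/8) (7,3) (16,3) (16,13/2) (13,13) (8,17)]
4. After y ≤ 7: [(7,7) (7,3) (16,3) (16,13/2) (205/13,7)]
5. Canonical ring: [(7,3) (16,3) (16,13/2) (205/13,7) (7,7)]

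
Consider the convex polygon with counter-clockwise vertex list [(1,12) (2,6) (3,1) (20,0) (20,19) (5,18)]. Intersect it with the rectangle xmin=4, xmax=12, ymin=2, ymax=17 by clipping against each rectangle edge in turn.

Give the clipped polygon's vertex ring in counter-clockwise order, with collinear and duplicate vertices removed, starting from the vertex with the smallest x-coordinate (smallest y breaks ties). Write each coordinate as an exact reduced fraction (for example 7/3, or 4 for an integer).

Clipped polygon: [(4,2) (12,2) (12,17) (13/3,17) (4,33/2)]

1. After x ≥ 4: [(4,33/2) (4,16/17) (20,0) (20,19) (5,18)]
2. After x ≤ 12: [(4,33/2) (4,16/17) (12,8/17) (12,277/15) (5,18)]
3. After y ≥ 2: [(4,33/2) (4,2) (12,2) (12,277/15) (5,18)]
4. After y ≤ 17: [(13/3,17) (4,33/2) (4,2) (12,2) (12,17)]
5. Canonical ring: [(4,2) (12,2) (12,17) (13/3,17) (4,33/2)]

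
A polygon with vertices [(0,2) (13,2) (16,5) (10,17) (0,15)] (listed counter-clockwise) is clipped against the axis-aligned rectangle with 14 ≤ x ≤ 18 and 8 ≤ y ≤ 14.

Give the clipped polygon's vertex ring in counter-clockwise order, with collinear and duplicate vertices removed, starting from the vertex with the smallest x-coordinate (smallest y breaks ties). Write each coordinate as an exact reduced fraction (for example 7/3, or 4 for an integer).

Clipped polygon: [(14,8) (29/2,8) (14,9)]

1. After x ≥ 14: [(14,3) (16,5) (14,9)]
2. After x ≤ 18: [(14,3) (16,5) (14,9)]
3. After y ≥ 8: [(14,8) (29/2,8) (14,9)]
4. After y ≤ 14: [(14,8) (29/2,8) (14,9)]
5. Canonical ring: [(14,8) (29/2,8) (14,9)]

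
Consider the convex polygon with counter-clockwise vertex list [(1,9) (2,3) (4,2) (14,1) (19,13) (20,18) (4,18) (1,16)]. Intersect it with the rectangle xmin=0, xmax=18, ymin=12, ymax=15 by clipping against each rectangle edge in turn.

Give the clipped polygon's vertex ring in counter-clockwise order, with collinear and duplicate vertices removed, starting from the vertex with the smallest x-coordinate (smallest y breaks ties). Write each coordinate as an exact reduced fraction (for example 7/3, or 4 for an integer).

Clipped polygon: [(1,12) (18,12) (18,15) (1,15)]

1. After x ≥ 0: [(1,9) (2,3) (4,2) (14,1) (19,13) (20,18) (4,18) (1,16)]
2. After x ≤ 18: [(1,9) (2,3) (4,2) (14,1) (18,53/5) (18,18) (4,18) (1,16)]
3. After y ≥ 12: [(1,12) (18,12) (18,18) (4,18) (1,16)]
4. After y ≤ 15: [(1,15) (1,12) (18,12) (18,15)]
5. Canonical ring: [(1,12) (18,12) (18,15) (1,15)]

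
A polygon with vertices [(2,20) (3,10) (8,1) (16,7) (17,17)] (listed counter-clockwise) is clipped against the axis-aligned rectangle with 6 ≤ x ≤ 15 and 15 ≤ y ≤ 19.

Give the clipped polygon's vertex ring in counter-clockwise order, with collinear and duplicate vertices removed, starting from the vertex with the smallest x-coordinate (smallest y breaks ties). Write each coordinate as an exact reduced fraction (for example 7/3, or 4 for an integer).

Clipped polygon: [(6,15) (15,15) (15,87/5) (7,19) (6,19)]

1. After x ≥ 6: [(6,96/5) (6,23/5) (8,1) (16,7) (17,17)]
2. After x ≤ 15: [(15,87/5) (6,96/5) (6,23/5) (8,1) (15,25/4)]
3. After y ≥ 15: [(15,15) (15,87/5) (6,96/5) (6,15)]
4. After y ≤ 19: [(15,15) (15,87/5) (7,19) (6,19) (6,15)]
5. Canonical ring: [(6,15) (15,15) (15,87/5) (7,19) (6,19)]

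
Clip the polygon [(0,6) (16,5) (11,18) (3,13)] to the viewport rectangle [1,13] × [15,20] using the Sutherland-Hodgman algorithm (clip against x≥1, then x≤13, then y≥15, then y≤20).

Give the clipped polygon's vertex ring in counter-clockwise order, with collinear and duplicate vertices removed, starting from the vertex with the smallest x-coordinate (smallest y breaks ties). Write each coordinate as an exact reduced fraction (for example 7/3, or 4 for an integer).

Clipped polygon: [(31/5,15) (158/13,15) (11,18)]

1. After x ≥ 1: [(1,25/3) (1,95/16) (16,5) (11,18) (3,13)]
2. After x ≤ 13: [(1,25/3) (1,95/16) (13,83/16) (13,64/5) (11,18) (3,13)]
3. After y ≥ 15: [(158/13,15) (11,18) (31/5,15)]
4. After y ≤ 20: [(158/13,15) (11,18) (31/5,15)]
5. Canonical ring: [(31/5,15) (158/13,15) (11,18)]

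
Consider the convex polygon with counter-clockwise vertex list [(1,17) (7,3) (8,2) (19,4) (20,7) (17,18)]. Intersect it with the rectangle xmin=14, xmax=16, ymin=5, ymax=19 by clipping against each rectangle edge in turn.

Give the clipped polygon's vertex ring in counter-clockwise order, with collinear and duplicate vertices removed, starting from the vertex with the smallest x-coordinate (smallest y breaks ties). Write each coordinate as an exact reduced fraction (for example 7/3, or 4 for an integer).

Clipped polygon: [(14,5) (16,5) (16,287/16) (14,285/16)]

1. After x ≥ 14: [(14,285/16) (14,34/11) (19,4) (20,7) (17,18)]
2. After x ≤ 16: [(16,287/16) (14,285/16) (14,34/11) (16,38/11)]
3. After y ≥ 5: [(16,5) (16,287/16) (14,285/16) (14,5)]
4. After y ≤ 19: [(16,5) (16,287/16) (14,285/16) (14,5)]
5. Canonical ring: [(14,5) (16,5) (16,287/16) (14,285/16)]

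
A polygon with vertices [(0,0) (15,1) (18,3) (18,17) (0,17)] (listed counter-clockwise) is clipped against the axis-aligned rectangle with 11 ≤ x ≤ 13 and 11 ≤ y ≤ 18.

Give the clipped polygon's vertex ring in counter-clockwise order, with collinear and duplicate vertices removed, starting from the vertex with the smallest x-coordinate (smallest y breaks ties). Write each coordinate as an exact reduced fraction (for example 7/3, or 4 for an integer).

Clipped polygon: [(11,11) (13,11) (13,17) (11,17)]

1. After x ≥ 11: [(11,11/15) (15,1) (18,3) (18,17) (11,17)]
2. After x ≤ 13: [(11,11/15) (13,13/15) (13,17) (11,17)]
3. After y ≥ 11: [(11,11) (13,11) (13,17) (11,17)]
4. After y ≤ 18: [(11,11) (13,11) (13,17) (11,17)]
5. Canonical ring: [(11,11) (13,11) (13,17) (11,17)]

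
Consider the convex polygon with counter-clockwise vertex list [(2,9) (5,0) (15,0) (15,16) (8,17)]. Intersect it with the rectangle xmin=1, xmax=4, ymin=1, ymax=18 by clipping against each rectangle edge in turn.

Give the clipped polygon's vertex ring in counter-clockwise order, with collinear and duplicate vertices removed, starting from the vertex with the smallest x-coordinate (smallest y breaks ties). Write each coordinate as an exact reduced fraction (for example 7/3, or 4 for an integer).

1. After x ≥ 1: [(2,9) (5,0) (15,0) (15,16) (8,17)]
2. After x ≤ 4: [(4,35/3) (2,9) (4,3)]
3. After y ≥ 1: [(4,35/3) (2,9) (4,3)]
4. After y ≤ 18: [(4,35/3) (2,9) (4,3)]
5. Canonical ring: [(2,9) (4,3) (4,35/3)]

Clipped polygon: [(2,9) (4,3) (4,35/3)]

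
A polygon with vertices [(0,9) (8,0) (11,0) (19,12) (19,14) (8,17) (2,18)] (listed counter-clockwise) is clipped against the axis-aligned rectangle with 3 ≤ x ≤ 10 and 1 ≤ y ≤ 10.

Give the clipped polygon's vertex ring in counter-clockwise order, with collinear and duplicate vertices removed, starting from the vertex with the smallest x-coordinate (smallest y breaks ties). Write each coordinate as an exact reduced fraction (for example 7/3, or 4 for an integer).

1. After x ≥ 3: [(3,45/8) (8,0) (11,0) (19,12) (19,14) (8,17) (3,107/6)]
2. After x ≤ 10: [(3,45/8) (8,0) (10,0) (10,181/11) (8,17) (3,107/6)]
3. After y ≥ 1: [(3,45/8) (64/9,1) (10,1) (10,181/11) (8,17) (3,107/6)]
4. After y ≤ 10: [(3,10) (3,45/8) (64/9,1) (10,1) (10,10)]
5. Canonical ring: [(3,45/8) (64/9,1) (10,1) (10,10) (3,10)]

Clipped polygon: [(3,45/8) (64/9,1) (10,1) (10,10) (3,10)]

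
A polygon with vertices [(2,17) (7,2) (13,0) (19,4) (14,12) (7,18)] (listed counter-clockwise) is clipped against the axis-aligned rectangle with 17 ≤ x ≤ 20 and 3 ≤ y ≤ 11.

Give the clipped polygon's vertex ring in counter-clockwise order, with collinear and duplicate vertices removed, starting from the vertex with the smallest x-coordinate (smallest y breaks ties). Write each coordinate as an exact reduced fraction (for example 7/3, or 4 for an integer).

1. After x ≥ 17: [(17,8/3) (19,4) (17,36/5)]
2. After x ≤ 20: [(17,8/3) (19,4) (17,36/5)]
3. After y ≥ 3: [(17,3) (35/2,3) (19,4) (17,36/5)]
4. After y ≤ 11: [(17,3) (35/2,3) (19,4) (17,36/5)]
5. Canonical ring: [(17,3) (35/2,3) (19,4) (17,36/5)]

Clipped polygon: [(17,3) (35/2,3) (19,4) (17,36/5)]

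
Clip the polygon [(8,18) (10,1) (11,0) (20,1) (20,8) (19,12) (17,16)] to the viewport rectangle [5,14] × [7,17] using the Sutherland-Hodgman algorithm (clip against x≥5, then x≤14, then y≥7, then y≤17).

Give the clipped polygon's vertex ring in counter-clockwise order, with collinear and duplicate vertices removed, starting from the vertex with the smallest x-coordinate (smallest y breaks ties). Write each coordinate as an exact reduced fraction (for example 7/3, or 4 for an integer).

Clipped polygon: [(138/17,17) (158/17,7) (14,7) (14,50/3) (25/2,17)]

1. After x ≥ 5: [(8,18) (10,1) (11,0) (20,1) (20,8) (19,12) (17,16)]
2. After x ≤ 14: [(14,50/3) (8,18) (10,1) (11,0) (14,1/3)]
3. After y ≥ 7: [(14,7) (14,50/3) (8,18) (158/17,7)]
4. After y ≤ 17: [(14,7) (14,50/3) (25/2,17) (138/17,17) (158/17,7)]
5. Canonical ring: [(138/17,17) (158/17,7) (14,7) (14,50/3) (25/2,17)]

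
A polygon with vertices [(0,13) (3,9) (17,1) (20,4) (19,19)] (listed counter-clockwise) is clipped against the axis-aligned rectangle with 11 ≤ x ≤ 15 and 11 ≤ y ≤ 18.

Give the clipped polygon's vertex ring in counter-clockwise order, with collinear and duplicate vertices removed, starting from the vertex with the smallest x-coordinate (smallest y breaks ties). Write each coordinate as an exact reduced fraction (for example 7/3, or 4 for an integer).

Clipped polygon: [(11,11) (15,11) (15,337/19) (11,313/19)]

1. After x ≥ 11: [(11,313/19) (11,31/7) (17,1) (20,4) (19,19)]
2. After x ≤ 15: [(15,337/19) (11,313/19) (11,31/7) (15,15/7)]
3. After y ≥ 11: [(15,11) (15,337/19) (11,313/19) (11,11)]
4. After y ≤ 18: [(15,11) (15,337/19) (11,313/19) (11,11)]
5. Canonical ring: [(11,11) (15,11) (15,337/19) (11,313/19)]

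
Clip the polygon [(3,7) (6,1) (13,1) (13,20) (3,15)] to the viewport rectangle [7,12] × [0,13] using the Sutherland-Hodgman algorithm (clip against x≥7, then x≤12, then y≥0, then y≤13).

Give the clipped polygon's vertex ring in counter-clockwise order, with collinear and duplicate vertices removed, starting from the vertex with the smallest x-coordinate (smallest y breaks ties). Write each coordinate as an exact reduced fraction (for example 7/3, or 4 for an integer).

1. After x ≥ 7: [(7,1) (13,1) (13,20) (7,17)]
2. After x ≤ 12: [(7,1) (12,1) (12,39/2) (7,17)]
3. After y ≥ 0: [(7,1) (12,1) (12,39/2) (7,17)]
4. After y ≤ 13: [(7,13) (7,1) (12,1) (12,13)]
5. Canonical ring: [(7,1) (12,1) (12,13) (7,13)]

Clipped polygon: [(7,1) (12,1) (12,13) (7,13)]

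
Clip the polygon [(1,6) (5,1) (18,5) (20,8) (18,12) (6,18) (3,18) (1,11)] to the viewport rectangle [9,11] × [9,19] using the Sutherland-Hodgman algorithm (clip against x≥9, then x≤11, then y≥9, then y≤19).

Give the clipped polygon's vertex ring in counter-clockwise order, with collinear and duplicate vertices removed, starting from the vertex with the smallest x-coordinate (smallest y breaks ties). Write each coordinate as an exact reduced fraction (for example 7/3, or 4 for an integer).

1. After x ≥ 9: [(9,29/13) (18,5) (20,8) (18,12) (9,33/2)]
2. After x ≤ 11: [(9,29/13) (11,37/13) (11,31/2) (9,33/2)]
3. After y ≥ 9: [(9,9) (11,9) (11,31/2) (9,33/2)]
4. After y ≤ 19: [(9,9) (11,9) (11,31/2) (9,33/2)]
5. Canonical ring: [(9,9) (11,9) (11,31/2) (9,33/2)]

Clipped polygon: [(9,9) (11,9) (11,31/2) (9,33/2)]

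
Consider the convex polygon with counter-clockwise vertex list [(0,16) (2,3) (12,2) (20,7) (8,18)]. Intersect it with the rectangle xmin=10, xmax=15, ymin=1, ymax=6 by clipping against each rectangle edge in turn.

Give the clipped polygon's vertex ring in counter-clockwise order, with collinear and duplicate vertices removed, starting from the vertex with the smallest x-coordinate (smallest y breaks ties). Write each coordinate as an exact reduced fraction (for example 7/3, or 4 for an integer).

Clipped polygon: [(10,11/5) (12,2) (15,31/8) (15,6) (10,6)]

1. After x ≥ 10: [(10,11/5) (12,2) (20,7) (10,97/6)]
2. After x ≤ 15: [(10,11/5) (12,2) (15,31/8) (15,139/12) (10,97/6)]
3. After y ≥ 1: [(10,11/5) (12,2) (15,31/8) (15,139/12) (10,97/6)]
4. After y ≤ 6: [(10,6) (10,11/5) (12,2) (15,31/8) (15,6)]
5. Canonical ring: [(10,11/5) (12,2) (15,31/8) (15,6) (10,6)]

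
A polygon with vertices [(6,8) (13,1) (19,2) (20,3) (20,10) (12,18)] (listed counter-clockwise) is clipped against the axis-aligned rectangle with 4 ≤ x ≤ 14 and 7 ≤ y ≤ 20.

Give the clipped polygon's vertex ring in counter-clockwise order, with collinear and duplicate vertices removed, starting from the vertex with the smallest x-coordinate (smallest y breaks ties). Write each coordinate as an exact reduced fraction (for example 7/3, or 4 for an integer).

Clipped polygon: [(6,8) (7,7) (14,7) (14,16) (12,18)]

1. After x ≥ 4: [(6,8) (13,1) (19,2) (20,3) (20,10) (12,18)]
2. After x ≤ 14: [(6,8) (13,1) (14,7/6) (14,16) (12,18)]
3. After y ≥ 7: [(6,8) (7,7) (14,7) (14,16) (12,18)]
4. After y ≤ 20: [(6,8) (7,7) (14,7) (14,16) (12,18)]
5. Canonical ring: [(6,8) (7,7) (14,7) (14,16) (12,18)]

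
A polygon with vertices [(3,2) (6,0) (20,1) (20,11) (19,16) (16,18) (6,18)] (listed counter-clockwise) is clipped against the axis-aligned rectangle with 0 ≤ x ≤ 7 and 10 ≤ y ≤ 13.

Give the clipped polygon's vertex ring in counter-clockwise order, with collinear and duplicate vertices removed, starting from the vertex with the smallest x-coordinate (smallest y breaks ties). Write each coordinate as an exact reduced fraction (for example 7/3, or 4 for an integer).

Clipped polygon: [(9/2,10) (7,10) (7,13) (81/16,13)]

1. After x ≥ 0: [(3,2) (6,0) (20,1) (20,11) (19,16) (16,18) (6,18)]
2. After x ≤ 7: [(3,2) (6,0) (7,1/14) (7,18) (6,18)]
3. After y ≥ 10: [(9/2,10) (7,10) (7,18) (6,18)]
4. After y ≤ 13: [(81/16,13) (9/2,10) (7,10) (7,13)]
5. Canonical ring: [(9/2,10) (7,10) (7,13) (81/16,13)]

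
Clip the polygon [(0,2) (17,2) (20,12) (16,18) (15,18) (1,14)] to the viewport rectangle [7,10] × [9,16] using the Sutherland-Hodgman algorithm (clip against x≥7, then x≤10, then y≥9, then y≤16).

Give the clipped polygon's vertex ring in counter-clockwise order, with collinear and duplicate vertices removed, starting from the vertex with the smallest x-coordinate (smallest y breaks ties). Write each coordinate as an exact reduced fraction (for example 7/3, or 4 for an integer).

Clipped polygon: [(7,9) (10,9) (10,16) (8,16) (7,110/7)]

1. After x ≥ 7: [(7,2) (17,2) (20,12) (16,18) (15,18) (7,110/7)]
2. After x ≤ 10: [(7,2) (10,2) (10,116/7) (7,110/7)]
3. After y ≥ 9: [(7,9) (10,9) (10,116/7) (7,110/7)]
4. After y ≤ 16: [(7,9) (10,9) (10,16) (8,16) (7,110/7)]
5. Canonical ring: [(7,9) (10,9) (10,16) (8,16) (7,110/7)]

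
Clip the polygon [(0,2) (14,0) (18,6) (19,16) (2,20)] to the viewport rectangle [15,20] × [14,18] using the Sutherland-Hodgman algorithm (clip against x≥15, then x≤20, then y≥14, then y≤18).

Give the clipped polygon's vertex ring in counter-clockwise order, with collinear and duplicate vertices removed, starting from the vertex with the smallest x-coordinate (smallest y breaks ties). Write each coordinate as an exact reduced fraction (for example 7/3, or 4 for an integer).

1. After x ≥ 15: [(15,3/2) (18,6) (19,16) (15,288/17)]
2. After x ≤ 20: [(15,3/2) (18,6) (19,16) (15,288/17)]
3. After y ≥ 14: [(15,14) (94/5,14) (19,16) (15,288/17)]
4. After y ≤ 18: [(15,14) (94/5,14) (19,16) (15,288/17)]
5. Canonical ring: [(15,14) (94/5,14) (19,16) (15,288/17)]

Clipped polygon: [(15,14) (94/5,14) (19,16) (15,288/17)]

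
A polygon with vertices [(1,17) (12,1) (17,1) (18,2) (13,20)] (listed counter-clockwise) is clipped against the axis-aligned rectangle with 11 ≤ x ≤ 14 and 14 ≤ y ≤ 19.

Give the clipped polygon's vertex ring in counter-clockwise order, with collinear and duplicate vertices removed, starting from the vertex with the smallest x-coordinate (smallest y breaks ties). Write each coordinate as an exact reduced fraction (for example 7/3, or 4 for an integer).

1. After x ≥ 11: [(11,39/2) (11,27/11) (12,1) (17,1) (18,2) (13,20)]
2. After x ≤ 14: [(11,39/2) (11,27/11) (12,1) (14,1) (14,82/5) (13,20)]
3. After y ≥ 14: [(11,39/2) (11,14) (14,14) (14,82/5) (13,20)]
4. After y ≤ 19: [(11,19) (11,14) (14,14) (14,82/5) (239/18,19)]
5. Canonical ring: [(11,14) (14,14) (14,82/5) (239/18,19) (11,19)]

Clipped polygon: [(11,14) (14,14) (14,82/5) (239/18,19) (11,19)]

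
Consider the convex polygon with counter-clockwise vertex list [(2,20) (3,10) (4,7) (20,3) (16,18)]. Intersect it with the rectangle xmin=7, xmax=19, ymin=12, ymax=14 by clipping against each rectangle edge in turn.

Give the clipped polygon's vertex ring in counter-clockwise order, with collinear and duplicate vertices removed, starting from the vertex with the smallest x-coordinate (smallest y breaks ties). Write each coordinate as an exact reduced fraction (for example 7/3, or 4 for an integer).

1. After x ≥ 7: [(7,135/7) (7,25/4) (20,3) (16,18)]
2. After x ≤ 19: [(7,135/7) (7,25/4) (19,13/4) (19,27/4) (16,18)]
3. After y ≥ 12: [(7,135/7) (7,12) (88/5,12) (16,18)]
4. After y ≤ 14: [(7,14) (7,12) (88/5,12) (256/15,14)]
5. Canonical ring: [(7,12) (88/5,12) (256/15,14) (7,14)]

Clipped polygon: [(7,12) (88/5,12) (256/15,14) (7,14)]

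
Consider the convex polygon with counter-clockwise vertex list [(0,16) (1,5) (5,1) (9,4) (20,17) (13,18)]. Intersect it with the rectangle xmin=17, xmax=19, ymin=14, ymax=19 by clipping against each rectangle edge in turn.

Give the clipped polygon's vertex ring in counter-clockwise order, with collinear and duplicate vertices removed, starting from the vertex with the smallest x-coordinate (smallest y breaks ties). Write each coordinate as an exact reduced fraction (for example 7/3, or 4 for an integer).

1. After x ≥ 17: [(17,148/11) (20,17) (17,122/7)]
2. After x ≤ 19: [(17,148/11) (19,174/11) (19,120/7) (17,122/7)]
3. After y ≥ 14: [(17,14) (227/13,14) (19,174/11) (19,120/7) (17,122/7)]
4. After y ≤ 19: [(17,14) (227/13,14) (19,174/11) (19,120/7) (17,122/7)]
5. Canonical ring: [(17,14) (227/13,14) (19,174/11) (19,120/7) (17,122/7)]

Clipped polygon: [(17,14) (227/13,14) (19,174/11) (19,120/7) (17,122/7)]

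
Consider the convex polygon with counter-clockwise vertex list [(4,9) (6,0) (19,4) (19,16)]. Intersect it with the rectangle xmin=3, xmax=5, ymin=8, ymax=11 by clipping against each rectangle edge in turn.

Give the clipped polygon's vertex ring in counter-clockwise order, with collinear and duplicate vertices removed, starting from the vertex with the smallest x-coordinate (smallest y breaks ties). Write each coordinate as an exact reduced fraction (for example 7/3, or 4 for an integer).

Clipped polygon: [(4,9) (38/9,8) (5,8) (5,142/15)]

1. After x ≥ 3: [(4,9) (6,0) (19,4) (19,16)]
2. After x ≤ 5: [(5,142/15) (4,9) (5,9/2)]
3. After y ≥ 8: [(5,8) (5,142/15) (4,9) (38/9,8)]
4. After y ≤ 11: [(5,8) (5,142/15) (4,9) (38/9,8)]
5. Canonical ring: [(4,9) (38/9,8) (5,8) (5,142/15)]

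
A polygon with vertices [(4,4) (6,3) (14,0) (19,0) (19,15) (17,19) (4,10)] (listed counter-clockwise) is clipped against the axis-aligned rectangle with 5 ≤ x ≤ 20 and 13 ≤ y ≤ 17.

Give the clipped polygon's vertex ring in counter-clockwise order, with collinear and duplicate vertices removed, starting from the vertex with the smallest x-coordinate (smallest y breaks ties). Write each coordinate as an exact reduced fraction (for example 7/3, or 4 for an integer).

1. After x ≥ 5: [(5,7/2) (6,3) (14,0) (19,0) (19,15) (17,19) (5,139/13)]
2. After x ≤ 20: [(5,7/2) (6,3) (14,0) (19,0) (19,15) (17,19) (5,139/13)]
3. After y ≥ 13: [(19,13) (19,15) (17,19) (25/3,13)]
4. After y ≤ 17: [(19,13) (19,15) (18,17) (127/9,17) (25/3,13)]
5. Canonical ring: [(25/3,13) (19,13) (19,15) (18,17) (127/9,17)]

Clipped polygon: [(25/3,13) (19,13) (19,15) (18,17) (127/9,17)]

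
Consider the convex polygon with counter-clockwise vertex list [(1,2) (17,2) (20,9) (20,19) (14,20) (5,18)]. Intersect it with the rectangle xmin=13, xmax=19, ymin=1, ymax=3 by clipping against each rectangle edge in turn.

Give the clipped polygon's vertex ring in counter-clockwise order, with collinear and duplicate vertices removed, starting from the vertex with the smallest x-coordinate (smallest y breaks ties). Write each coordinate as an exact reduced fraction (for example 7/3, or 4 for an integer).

1. After x ≥ 13: [(13,2) (17,2) (20,9) (20,19) (14,20) (13,178/9)]
2. After x ≤ 19: [(13,2) (17,2) (19,20/3) (19,115/6) (14,20) (13,178/9)]
3. After y ≥ 1: [(13,2) (17,2) (19,20/3) (19,115/6) (14,20) (13,178/9)]
4. After y ≤ 3: [(13,3) (13,2) (17,2) (122/7,3)]
5. Canonical ring: [(13,2) (17,2) (122/7,3) (13,3)]

Clipped polygon: [(13,2) (17,2) (122/7,3) (13,3)]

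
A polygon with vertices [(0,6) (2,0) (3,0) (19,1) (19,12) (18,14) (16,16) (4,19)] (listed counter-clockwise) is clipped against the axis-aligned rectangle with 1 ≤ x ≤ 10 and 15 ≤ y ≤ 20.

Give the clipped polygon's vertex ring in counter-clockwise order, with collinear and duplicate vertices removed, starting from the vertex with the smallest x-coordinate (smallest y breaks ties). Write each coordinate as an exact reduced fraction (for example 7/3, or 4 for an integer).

1. After x ≥ 1: [(1,37/4) (1,3) (2,0) (3,0) (19,1) (19,12) (18,14) (16,16) (4,19)]
2. After x ≤ 10: [(1,37/4) (1,3) (2,0) (3,0) (10,7/16) (10,35/2) (4,19)]
3. After y ≥ 15: [(36/13,15) (10,15) (10,35/2) (4,19)]
4. After y ≤ 20: [(36/13,15) (10,15) (10,35/2) (4,19)]
5. Canonical ring: [(36/13,15) (10,15) (10,35/2) (4,19)]

Clipped polygon: [(36/13,15) (10,15) (10,35/2) (4,19)]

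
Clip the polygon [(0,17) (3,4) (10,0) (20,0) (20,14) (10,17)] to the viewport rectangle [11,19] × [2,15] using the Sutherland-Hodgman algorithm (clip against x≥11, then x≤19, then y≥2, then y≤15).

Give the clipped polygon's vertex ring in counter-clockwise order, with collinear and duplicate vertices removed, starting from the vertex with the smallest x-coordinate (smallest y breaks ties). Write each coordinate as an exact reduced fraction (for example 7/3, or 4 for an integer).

Clipped polygon: [(11,2) (19,2) (19,143/10) (50/3,15) (11,15)]

1. After x ≥ 11: [(11,0) (20,0) (20,14) (11,167/10)]
2. After x ≤ 19: [(11,0) (19,0) (19,143/10) (11,167/10)]
3. After y ≥ 2: [(11,2) (19,2) (19,143/10) (11,167/10)]
4. After y ≤ 15: [(11,15) (11,2) (19,2) (19,143/10) (50/3,15)]
5. Canonical ring: [(11,2) (19,2) (19,143/10) (50/3,15) (11,15)]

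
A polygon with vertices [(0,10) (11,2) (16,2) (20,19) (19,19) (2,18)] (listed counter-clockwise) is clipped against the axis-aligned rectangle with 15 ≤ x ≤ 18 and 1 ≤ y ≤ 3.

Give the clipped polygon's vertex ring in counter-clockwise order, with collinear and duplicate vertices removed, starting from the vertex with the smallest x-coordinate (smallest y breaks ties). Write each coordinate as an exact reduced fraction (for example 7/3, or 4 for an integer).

1. After x ≥ 15: [(15,2) (16,2) (20,19) (19,19) (15,319/17)]
2. After x ≤ 18: [(15,2) (16,2) (18,21/2) (18,322/17) (15,319/17)]
3. After y ≥ 1: [(15,2) (16,2) (18,21/2) (18,322/17) (15,319/17)]
4. After y ≤ 3: [(15,3) (15,2) (16,2) (276/17,3)]
5. Canonical ring: [(15,2) (16,2) (276/17,3) (15,3)]

Clipped polygon: [(15,2) (16,2) (276/17,3) (15,3)]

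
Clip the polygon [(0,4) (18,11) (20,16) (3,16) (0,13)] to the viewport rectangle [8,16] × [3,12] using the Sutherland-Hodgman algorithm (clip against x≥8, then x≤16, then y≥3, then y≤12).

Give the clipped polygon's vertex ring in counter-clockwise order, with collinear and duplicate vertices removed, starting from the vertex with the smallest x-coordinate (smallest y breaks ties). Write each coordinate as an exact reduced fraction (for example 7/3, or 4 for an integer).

Clipped polygon: [(8,64/9) (16,92/9) (16,12) (8,12)]

1. After x ≥ 8: [(8,64/9) (18,11) (20,16) (8,16)]
2. After x ≤ 16: [(8,64/9) (16,92/9) (16,16) (8,16)]
3. After y ≥ 3: [(8,64/9) (16,92/9) (16,16) (8,16)]
4. After y ≤ 12: [(8,12) (8,64/9) (16,92/9) (16,12)]
5. Canonical ring: [(8,64/9) (16,92/9) (16,12) (8,12)]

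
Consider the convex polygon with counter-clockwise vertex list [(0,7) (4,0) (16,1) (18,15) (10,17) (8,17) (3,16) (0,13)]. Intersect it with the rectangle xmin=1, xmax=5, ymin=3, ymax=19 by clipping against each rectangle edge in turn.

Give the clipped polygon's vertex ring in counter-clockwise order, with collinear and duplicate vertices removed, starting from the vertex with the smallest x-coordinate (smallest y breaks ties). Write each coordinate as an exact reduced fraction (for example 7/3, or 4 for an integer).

1. After x ≥ 1: [(1,21/4) (4,0) (16,1) (18,15) (10,17) (8,17) (3,16) (1,14)]
2. After x ≤ 5: [(1,21/4) (4,0) (5,1/12) (5,82/5) (3,16) (1,14)]
3. After y ≥ 3: [(1,21/4) (16/7,3) (5,3) (5,82/5) (3,16) (1,14)]
4. After y ≤ 19: [(1,21/4) (16/7,3) (5,3) (5,82/5) (3,16) (1,14)]
5. Canonical ring: [(1,21/4) (16/7,3) (5,3) (5,82/5) (3,16) (1,14)]

Clipped polygon: [(1,21/4) (16/7,3) (5,3) (5,82/5) (3,16) (1,14)]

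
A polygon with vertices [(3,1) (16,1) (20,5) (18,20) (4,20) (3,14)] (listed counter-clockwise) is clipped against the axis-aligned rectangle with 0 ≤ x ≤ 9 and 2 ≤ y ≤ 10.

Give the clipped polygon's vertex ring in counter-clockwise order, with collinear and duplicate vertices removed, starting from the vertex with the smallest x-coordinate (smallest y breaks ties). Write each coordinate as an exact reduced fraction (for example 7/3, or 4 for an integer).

Clipped polygon: [(3,2) (9,2) (9,10) (3,10)]

1. After x ≥ 0: [(3,1) (16,1) (20,5) (18,20) (4,20) (3,14)]
2. After x ≤ 9: [(3,1) (9,1) (9,20) (4,20) (3,14)]
3. After y ≥ 2: [(3,2) (9,2) (9,20) (4,20) (3,14)]
4. After y ≤ 10: [(3,10) (3,2) (9,2) (9,10)]
5. Canonical ring: [(3,2) (9,2) (9,10) (3,10)]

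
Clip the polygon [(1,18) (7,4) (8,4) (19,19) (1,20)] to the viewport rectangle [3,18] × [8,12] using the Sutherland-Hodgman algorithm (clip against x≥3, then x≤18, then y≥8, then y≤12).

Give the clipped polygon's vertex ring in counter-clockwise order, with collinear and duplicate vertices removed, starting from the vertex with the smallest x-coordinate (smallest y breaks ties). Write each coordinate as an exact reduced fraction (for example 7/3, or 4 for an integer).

1. After x ≥ 3: [(3,40/3) (7,4) (8,4) (19,19) (3,179/9)]
2. After x ≤ 18: [(3,40/3) (7,4) (8,4) (18,194/11) (18,343/18) (3,179/9)]
3. After y ≥ 8: [(3,40/3) (37/7,8) (164/15,8) (18,194/11) (18,343/18) (3,179/9)]
4. After y ≤ 12: [(25/7,12) (37/7,8) (164/15,8) (208/15,12)]
5. Canonical ring: [(25/7,12) (37/7,8) (164/15,8) (208/15,12)]

Clipped polygon: [(25/7,12) (37/7,8) (164/15,8) (208/15,12)]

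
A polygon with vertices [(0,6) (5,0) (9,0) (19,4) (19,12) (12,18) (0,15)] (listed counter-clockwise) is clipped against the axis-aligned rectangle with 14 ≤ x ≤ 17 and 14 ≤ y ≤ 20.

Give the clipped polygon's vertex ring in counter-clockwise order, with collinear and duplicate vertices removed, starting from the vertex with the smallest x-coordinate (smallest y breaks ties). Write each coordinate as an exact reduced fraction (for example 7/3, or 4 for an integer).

Clipped polygon: [(14,14) (50/3,14) (14,114/7)]

1. After x ≥ 14: [(14,2) (19,4) (19,12) (14,114/7)]
2. After x ≤ 17: [(14,2) (17,16/5) (17,96/7) (14,114/7)]
3. After y ≥ 14: [(14,14) (50/3,14) (14,114/7)]
4. After y ≤ 20: [(14,14) (50/3,14) (14,114/7)]
5. Canonical ring: [(14,14) (50/3,14) (14,114/7)]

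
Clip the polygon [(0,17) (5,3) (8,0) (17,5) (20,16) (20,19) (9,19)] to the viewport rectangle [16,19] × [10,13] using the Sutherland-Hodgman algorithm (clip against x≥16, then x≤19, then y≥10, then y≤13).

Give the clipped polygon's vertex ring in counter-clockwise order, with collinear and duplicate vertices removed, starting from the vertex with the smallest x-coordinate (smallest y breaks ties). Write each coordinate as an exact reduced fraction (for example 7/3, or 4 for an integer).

1. After x ≥ 16: [(16,40/9) (17,5) (20,16) (20,19) (16,19)]
2. After x ≤ 19: [(16,40/9) (17,5) (19,37/3) (19,19) (16,19)]
3. After y ≥ 10: [(16,10) (202/11,10) (19,37/3) (19,19) (16,19)]
4. After y ≤ 13: [(16,13) (16,10) (202/11,10) (19,37/3) (19,13)]
5. Canonical ring: [(16,10) (202/11,10) (19,37/3) (19,13) (16,13)]

Clipped polygon: [(16,10) (202/11,10) (19,37/3) (19,13) (16,13)]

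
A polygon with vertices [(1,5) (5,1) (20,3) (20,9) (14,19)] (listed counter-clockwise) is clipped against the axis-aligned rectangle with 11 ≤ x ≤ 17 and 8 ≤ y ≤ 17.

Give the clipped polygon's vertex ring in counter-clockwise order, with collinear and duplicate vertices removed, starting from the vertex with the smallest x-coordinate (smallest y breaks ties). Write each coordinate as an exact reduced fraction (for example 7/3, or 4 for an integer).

1. After x ≥ 11: [(11,205/13) (11,9/5) (20,3) (20,9) (14,19)]
2. After x ≤ 17: [(11,205/13) (11,9/5) (17,13/5) (17,14) (14,19)]
3. After y ≥ 8: [(11,205/13) (11,8) (17,8) (17,14) (14,19)]
4. After y ≤ 17: [(85/7,17) (11,205/13) (11,8) (17,8) (17,14) (76/5,17)]
5. Canonical ring: [(11,8) (17,8) (17,14) (76/5,17) (85/7,17) (11,205/13)]

Clipped polygon: [(11,8) (17,8) (17,14) (76/5,17) (85/7,17) (11,205/13)]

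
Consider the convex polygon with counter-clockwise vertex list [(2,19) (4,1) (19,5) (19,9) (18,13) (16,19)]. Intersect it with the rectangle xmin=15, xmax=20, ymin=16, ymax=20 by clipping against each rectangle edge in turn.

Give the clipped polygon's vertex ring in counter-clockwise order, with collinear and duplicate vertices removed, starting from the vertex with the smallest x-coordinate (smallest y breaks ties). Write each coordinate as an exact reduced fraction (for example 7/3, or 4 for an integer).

1. After x ≥ 15: [(15,19) (15,59/15) (19,5) (19,9) (18,13) (16,19)]
2. After x ≤ 20: [(15,19) (15,59/15) (19,5) (19,9) (18,13) (16,19)]
3. After y ≥ 16: [(15,19) (15,16) (17,16) (16,19)]
4. After y ≤ 20: [(15,19) (15,16) (17,16) (16,19)]
5. Canonical ring: [(15,16) (17,16) (16,19) (15,19)]

Clipped polygon: [(15,16) (17,16) (16,19) (15,19)]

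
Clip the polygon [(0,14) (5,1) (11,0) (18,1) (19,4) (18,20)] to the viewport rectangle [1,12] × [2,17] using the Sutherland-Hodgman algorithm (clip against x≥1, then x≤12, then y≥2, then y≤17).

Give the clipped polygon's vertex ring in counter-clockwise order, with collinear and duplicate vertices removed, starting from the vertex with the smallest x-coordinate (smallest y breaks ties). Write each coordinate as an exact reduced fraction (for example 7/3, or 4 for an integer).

1. After x ≥ 1: [(1,43/3) (1,57/5) (5,1) (11,0) (18,1) (19,4) (18,20)]
2. After x ≤ 12: [(12,18) (1,43/3) (1,57/5) (5,1) (11,0) (12,1/7)]
3. After y ≥ 2: [(12,2) (12,18) (1,43/3) (1,57/5) (60/13,2)]
4. After y ≤ 17: [(12,2) (12,17) (9,17) (1,43/3) (1,57/5) (60/13,2)]
5. Canonical ring: [(1,57/5) (60/13,2) (12,2) (12,17) (9,17) (1,43/3)]

Clipped polygon: [(1,57/5) (60/13,2) (12,2) (12,17) (9,17) (1,43/3)]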